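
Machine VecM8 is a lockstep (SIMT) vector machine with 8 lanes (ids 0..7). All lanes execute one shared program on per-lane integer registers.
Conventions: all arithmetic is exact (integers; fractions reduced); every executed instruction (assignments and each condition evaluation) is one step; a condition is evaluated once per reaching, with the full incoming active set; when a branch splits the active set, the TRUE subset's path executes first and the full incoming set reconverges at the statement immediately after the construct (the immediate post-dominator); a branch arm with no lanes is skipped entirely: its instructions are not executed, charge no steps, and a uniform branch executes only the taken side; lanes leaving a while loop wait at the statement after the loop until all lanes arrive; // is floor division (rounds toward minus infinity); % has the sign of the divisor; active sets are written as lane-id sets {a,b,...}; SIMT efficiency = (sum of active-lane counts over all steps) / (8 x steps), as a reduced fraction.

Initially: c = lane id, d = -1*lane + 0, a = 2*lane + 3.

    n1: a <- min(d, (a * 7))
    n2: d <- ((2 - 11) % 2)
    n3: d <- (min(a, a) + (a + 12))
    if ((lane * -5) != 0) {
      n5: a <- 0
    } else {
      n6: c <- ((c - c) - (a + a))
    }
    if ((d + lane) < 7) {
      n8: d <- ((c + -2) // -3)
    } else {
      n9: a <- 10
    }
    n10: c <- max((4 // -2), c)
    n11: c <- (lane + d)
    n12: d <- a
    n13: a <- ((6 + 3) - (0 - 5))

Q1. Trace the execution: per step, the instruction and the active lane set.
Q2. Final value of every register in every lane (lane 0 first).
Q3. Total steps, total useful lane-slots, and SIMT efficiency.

step 0: a <- min(d, (a * 7))         {0,1,2,3,4,5,6,7}
step 1: d <- ((2 - 11) % 2)          {0,1,2,3,4,5,6,7}
step 2: d <- (min(a, a) + (a + 12))  {0,1,2,3,4,5,6,7}
step 3: eval ((lane * -5) != 0)      {0,1,2,3,4,5,6,7}
step 4: a <- 0                       {1,2,3,4,5,6,7}
step 5: c <- ((c - c) - (a + a))     {0}
step 6: eval ((d + lane) < 7)        {0,1,2,3,4,5,6,7}
step 7: d <- ((c + -2) // -3)        {6,7}
step 8: a <- 10                      {0,1,2,3,4,5}
step 9: c <- max((4 // -2), c)       {0,1,2,3,4,5,6,7}
step 10: c <- (lane + d)              {0,1,2,3,4,5,6,7}
step 11: d <- a                       {0,1,2,3,4,5,6,7}
step 12: a <- ((6 + 3) - (0 - 5))     {0,1,2,3,4,5,6,7}

Answer: 13 steps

c: 12,11,10,9,8,7,4,5
d: 10,10,10,10,10,10,0,0
a: 14,14,14,14,14,14,14,14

steps = 13; useful = 88; efficiency = 88/104 = 11/13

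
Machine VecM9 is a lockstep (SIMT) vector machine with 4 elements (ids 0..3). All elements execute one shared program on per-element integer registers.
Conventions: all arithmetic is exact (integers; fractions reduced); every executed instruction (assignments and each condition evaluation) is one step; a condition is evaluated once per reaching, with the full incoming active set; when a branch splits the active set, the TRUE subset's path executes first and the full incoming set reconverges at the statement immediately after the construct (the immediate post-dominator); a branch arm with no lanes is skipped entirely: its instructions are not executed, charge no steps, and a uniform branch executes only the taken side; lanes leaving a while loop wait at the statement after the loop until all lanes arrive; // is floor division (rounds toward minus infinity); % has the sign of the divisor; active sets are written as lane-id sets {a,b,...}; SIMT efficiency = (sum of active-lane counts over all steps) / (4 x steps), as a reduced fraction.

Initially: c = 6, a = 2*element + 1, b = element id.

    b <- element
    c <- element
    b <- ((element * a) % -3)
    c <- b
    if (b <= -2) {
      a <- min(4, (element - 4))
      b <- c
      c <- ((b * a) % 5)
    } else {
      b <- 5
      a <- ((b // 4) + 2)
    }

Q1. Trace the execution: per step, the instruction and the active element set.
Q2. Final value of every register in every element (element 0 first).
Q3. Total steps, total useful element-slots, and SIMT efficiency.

step 0: b <- element                 {0,1,2,3}
step 1: c <- element                 {0,1,2,3}
step 2: b <- ((element * a) % -3)    {0,1,2,3}
step 3: c <- b                       {0,1,2,3}
step 4: eval (b <= -2)               {0,1,2,3}
step 5: a <- min(4, (element - 4))   {2}
step 6: b <- c                       {2}
step 7: c <- ((b * a) % 5)           {2}
step 8: b <- 5                       {0,1,3}
step 9: a <- ((b // 4) + 2)          {0,1,3}

Answer: 10 steps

c: 0,0,4,0
a: 3,3,-2,3
b: 5,5,-2,5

steps = 10; useful = 29; efficiency = 29/40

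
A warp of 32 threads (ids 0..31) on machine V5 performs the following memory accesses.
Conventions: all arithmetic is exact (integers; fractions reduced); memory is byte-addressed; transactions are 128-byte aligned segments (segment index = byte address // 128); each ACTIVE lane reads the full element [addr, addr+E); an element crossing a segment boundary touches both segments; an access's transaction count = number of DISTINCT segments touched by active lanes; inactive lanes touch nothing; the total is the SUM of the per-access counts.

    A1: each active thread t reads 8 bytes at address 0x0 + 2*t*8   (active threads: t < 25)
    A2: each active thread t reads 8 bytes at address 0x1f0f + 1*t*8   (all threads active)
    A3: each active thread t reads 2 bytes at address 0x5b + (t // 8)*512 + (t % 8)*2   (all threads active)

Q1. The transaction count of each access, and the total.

A1: 4 transactions
A2: 3 transactions
A3: 4 transactions

Answer: 4,3,4; total 11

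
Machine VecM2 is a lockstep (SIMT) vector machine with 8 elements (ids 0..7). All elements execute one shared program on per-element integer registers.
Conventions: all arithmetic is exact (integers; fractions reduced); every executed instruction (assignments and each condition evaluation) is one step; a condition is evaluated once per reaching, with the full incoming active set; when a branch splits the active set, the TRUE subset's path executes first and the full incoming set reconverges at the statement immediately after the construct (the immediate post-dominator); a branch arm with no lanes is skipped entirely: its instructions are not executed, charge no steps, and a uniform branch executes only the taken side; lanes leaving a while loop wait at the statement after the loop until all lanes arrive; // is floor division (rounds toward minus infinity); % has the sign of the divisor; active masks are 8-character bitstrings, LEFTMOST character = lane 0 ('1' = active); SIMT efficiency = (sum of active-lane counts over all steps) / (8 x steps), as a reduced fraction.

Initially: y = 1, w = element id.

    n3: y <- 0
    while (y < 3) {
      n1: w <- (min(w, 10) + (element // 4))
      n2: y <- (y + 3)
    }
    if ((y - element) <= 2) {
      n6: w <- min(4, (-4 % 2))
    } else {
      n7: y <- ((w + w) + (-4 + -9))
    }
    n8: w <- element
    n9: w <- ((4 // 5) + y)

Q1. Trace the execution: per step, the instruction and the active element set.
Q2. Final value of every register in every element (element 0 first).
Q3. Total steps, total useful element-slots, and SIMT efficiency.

step 0: y <- 0                       11111111
step 1: eval (y < 3)                 11111111
step 2: w <- (min(w, 10) + (element // 4)) 11111111
step 3: y <- (y + 3)                 11111111
step 4: eval (y < 3)                 11111111
step 5: eval ((y - element) <= 2)    11111111
step 6: w <- min(4, (-4 % 2))        01111111
step 7: y <- ((w + w) + (-4 + -9))   10000000
step 8: w <- element                 11111111
step 9: w <- ((4 // 5) + y)          11111111

Answer: 10 steps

y: -13,3,3,3,3,3,3,3
w: -13,3,3,3,3,3,3,3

steps = 10; useful = 72; efficiency = 72/80 = 9/10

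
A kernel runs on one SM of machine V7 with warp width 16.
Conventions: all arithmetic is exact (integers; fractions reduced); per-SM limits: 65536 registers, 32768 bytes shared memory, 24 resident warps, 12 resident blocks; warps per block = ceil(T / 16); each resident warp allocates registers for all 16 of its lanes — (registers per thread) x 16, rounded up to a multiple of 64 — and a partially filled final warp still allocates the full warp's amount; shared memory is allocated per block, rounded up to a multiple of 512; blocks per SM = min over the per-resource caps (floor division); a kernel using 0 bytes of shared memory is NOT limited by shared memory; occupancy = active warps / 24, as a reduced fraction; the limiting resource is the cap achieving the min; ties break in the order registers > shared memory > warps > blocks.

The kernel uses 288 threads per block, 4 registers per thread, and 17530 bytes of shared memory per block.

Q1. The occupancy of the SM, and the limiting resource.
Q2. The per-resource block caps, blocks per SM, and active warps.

Answer: occupancy 3/4, limited by shared memory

registers: 56 blocks
shared memory: 1 block
warps: 1 block
blocks: 12 blocks

Answer: 1 block, 18 active warps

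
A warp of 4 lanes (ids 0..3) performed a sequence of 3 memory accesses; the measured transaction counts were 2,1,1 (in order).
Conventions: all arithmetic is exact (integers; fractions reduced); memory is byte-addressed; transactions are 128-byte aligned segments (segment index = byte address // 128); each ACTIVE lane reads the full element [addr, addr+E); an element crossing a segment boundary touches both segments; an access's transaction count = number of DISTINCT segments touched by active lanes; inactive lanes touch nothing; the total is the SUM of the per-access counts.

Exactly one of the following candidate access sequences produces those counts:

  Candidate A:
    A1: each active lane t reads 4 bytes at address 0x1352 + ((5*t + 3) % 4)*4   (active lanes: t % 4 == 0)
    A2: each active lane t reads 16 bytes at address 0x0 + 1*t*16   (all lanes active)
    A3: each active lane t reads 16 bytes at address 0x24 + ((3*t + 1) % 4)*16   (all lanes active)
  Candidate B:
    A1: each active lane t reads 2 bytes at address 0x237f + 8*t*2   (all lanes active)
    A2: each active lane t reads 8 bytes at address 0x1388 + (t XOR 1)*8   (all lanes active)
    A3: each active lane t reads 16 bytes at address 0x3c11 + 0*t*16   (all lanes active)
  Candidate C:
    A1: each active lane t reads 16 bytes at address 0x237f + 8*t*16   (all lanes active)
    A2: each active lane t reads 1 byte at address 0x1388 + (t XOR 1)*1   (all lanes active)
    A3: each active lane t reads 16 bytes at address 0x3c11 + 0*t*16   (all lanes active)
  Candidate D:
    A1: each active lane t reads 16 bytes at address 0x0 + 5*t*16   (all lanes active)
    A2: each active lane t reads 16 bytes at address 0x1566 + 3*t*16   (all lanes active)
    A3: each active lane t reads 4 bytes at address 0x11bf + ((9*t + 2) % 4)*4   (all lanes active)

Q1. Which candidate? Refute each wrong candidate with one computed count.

A: A1 gives 1 transaction, not 2
C: A1 gives 5 transactions, not 2
D: A2 gives 3 transactions, not 1
B: all counts match (2,1,1)

Answer: B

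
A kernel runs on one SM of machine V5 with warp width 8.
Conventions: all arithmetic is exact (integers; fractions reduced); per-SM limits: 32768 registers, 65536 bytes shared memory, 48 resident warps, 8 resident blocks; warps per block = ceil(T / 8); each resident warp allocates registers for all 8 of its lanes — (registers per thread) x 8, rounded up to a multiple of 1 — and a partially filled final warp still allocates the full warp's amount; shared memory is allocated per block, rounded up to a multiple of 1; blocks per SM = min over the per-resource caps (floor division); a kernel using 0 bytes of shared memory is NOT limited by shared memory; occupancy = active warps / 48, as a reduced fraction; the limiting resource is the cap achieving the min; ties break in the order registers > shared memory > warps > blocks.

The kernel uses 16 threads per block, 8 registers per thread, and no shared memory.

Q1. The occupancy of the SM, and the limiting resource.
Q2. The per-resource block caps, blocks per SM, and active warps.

Answer: occupancy 1/3, limited by blocks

registers: 256 blocks
shared memory: no limit (kernel uses none)
warps: 24 blocks
blocks: 8 blocks

Answer: 8 blocks, 16 active warps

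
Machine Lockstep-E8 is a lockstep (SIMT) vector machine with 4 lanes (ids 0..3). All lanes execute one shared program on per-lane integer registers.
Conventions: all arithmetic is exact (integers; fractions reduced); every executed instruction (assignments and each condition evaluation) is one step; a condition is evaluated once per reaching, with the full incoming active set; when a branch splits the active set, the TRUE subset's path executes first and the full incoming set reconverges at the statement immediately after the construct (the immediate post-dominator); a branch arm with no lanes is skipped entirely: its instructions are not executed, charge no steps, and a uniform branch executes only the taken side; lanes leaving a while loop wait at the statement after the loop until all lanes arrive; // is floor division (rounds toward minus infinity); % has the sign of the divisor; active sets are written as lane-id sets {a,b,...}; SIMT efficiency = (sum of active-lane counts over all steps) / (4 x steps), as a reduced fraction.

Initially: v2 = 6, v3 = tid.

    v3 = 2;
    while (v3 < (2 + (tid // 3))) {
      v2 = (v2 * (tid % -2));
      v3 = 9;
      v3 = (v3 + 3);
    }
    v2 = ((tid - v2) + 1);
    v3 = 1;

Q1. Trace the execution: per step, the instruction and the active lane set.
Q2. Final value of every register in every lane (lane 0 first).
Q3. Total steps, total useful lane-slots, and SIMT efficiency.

step 0: v3 <- 2                      {0,1,2,3}
step 1: eval (v3 < (2 + (tid // 3))) {0,1,2,3}
step 2: v2 <- (v2 * (tid % -2))      {3}
step 3: v3 <- 9                      {3}
step 4: v3 <- (v3 + 3)               {3}
step 5: eval (v3 < (2 + (tid // 3))) {3}
step 6: v2 <- ((tid - v2) + 1)       {0,1,2,3}
step 7: v3 <- 1                      {0,1,2,3}

Answer: 8 steps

v2: -5,-4,-3,10
v3: 1,1,1,1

steps = 8; useful = 20; efficiency = 20/32 = 5/8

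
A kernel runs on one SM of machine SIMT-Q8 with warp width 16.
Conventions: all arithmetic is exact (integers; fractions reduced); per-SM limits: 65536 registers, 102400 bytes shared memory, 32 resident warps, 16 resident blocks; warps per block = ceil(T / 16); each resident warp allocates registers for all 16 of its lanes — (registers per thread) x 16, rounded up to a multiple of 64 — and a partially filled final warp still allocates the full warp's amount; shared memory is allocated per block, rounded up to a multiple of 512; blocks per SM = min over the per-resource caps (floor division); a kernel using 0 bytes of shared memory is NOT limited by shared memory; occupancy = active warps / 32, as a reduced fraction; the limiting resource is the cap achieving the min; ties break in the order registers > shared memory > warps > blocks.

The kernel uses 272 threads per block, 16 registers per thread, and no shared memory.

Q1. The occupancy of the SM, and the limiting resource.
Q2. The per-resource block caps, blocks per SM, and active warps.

Answer: occupancy 17/32, limited by warps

registers: 15 blocks
shared memory: no limit (kernel uses none)
warps: 1 block
blocks: 16 blocks

Answer: 1 block, 17 active warps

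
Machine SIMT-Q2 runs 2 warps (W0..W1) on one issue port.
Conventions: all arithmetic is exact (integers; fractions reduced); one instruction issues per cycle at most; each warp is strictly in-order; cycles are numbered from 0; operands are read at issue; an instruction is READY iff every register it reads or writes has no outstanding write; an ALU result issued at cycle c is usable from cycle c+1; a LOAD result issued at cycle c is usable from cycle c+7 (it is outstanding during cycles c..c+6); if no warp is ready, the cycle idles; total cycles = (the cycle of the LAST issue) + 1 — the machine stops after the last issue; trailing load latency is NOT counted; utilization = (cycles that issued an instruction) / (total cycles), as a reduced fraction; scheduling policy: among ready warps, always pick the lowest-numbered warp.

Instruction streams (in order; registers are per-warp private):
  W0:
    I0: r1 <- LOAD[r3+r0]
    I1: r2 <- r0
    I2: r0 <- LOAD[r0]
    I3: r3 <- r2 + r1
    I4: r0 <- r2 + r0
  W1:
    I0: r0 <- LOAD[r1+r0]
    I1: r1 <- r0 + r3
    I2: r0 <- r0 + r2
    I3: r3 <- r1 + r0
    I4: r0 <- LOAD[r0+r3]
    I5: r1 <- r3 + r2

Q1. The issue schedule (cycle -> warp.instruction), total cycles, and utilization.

cycle 0: W0.I0
cycle 1: W0.I1
cycle 2: W0.I2
cycle 3: W1.I0
cycle 4: idle
cycle 5: idle
cycle 6: idle
cycle 7: W0.I3
cycle 8: idle
cycle 9: W0.I4
cycle 10: W1.I1
cycle 11: W1.I2
cycle 12: W1.I3
cycle 13: W1.I4
cycle 14: W1.I5

Answer: 15 cycles, utilization 11/15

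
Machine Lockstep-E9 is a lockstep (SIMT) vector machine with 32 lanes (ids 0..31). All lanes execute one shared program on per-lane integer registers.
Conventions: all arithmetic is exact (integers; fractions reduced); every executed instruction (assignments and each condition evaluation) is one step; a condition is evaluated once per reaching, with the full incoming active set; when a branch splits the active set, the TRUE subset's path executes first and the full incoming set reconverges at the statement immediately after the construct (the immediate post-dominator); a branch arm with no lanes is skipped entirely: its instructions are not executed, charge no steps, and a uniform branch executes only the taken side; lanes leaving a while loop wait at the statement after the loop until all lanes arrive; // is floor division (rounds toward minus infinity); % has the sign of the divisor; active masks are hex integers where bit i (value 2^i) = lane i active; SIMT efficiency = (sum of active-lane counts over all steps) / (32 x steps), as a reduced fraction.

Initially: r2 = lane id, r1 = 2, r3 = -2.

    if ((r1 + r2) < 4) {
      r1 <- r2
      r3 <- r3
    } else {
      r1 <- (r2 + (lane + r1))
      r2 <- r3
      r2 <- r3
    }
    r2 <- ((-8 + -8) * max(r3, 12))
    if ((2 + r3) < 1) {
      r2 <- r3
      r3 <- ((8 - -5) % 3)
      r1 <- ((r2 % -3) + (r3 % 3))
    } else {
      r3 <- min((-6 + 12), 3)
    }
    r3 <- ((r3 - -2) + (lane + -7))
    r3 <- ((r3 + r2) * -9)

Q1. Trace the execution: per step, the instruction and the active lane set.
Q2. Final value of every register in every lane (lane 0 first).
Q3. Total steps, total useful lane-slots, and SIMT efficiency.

step 0: eval ((r1 + r2) < 4)         0xffffffff
step 1: r1 <- r2                     0x00000003
step 2: r3 <- r3                     0x00000003
step 3: r1 <- (r2 + (lane + r1))     0xfffffffc
step 4: r2 <- r3                     0xfffffffc
step 5: r2 <- r3                     0xfffffffc
step 6: r2 <- ((-8 + -8) * max(r3, 12)) 0xffffffff
step 7: eval ((2 + r3) < 1)          0xffffffff
step 8: r2 <- r3                     0xffffffff
step 9: r3 <- ((8 - -5) % 3)         0xffffffff
step 10: r1 <- ((r2 % -3) + (r3 % 3)) 0xffffffff
step 11: r3 <- ((r3 - -2) + (lane + -7)) 0xffffffff
step 12: r3 <- ((r3 + r2) * -9)       0xffffffff

Answer: 13 steps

r2: -2,-2,-2,-2,-2,-2,-2,-2,-2,-2,-2,-2,-2,-2,-2,-2,-2,-2,-2,-2,-2,-2,-2,-2,-2,-2,-2,-2,-2,-2,-2,-2
r1: -1,-1,-1,-1,-1,-1,-1,-1,-1,-1,-1,-1,-1,-1,-1,-1,-1,-1,-1,-1,-1,-1,-1,-1,-1,-1,-1,-1,-1,-1,-1,-1
r3: 54,45,36,27,18,9,0,-9,-18,-27,-36,-45,-54,-63,-72,-81,-90,-99,-108,-117,-126,-135,-144,-153,-162,-171,-180,-189,-198,-207,-216,-225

steps = 13; useful = 350; efficiency = 350/416 = 175/208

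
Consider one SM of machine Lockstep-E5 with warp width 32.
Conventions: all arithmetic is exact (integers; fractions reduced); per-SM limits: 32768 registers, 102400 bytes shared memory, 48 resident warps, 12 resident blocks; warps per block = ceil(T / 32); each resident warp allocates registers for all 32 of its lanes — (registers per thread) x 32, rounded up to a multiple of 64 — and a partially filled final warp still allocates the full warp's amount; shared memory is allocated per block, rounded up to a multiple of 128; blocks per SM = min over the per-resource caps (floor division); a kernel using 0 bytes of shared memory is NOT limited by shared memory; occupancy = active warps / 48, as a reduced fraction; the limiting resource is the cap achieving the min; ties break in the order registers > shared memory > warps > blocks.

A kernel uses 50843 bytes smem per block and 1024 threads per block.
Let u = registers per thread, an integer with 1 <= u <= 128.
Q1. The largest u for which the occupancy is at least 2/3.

Answer: u = 32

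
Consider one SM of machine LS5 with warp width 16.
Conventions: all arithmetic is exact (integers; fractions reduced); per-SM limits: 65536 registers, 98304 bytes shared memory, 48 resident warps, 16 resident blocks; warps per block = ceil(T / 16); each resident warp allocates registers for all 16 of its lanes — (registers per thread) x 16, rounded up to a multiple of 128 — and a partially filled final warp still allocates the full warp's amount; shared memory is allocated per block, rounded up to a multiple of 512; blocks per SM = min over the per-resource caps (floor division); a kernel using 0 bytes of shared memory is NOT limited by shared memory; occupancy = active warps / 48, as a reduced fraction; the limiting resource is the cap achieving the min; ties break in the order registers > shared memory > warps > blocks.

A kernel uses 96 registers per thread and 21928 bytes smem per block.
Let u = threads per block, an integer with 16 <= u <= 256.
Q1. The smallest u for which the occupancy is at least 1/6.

Answer: u = 17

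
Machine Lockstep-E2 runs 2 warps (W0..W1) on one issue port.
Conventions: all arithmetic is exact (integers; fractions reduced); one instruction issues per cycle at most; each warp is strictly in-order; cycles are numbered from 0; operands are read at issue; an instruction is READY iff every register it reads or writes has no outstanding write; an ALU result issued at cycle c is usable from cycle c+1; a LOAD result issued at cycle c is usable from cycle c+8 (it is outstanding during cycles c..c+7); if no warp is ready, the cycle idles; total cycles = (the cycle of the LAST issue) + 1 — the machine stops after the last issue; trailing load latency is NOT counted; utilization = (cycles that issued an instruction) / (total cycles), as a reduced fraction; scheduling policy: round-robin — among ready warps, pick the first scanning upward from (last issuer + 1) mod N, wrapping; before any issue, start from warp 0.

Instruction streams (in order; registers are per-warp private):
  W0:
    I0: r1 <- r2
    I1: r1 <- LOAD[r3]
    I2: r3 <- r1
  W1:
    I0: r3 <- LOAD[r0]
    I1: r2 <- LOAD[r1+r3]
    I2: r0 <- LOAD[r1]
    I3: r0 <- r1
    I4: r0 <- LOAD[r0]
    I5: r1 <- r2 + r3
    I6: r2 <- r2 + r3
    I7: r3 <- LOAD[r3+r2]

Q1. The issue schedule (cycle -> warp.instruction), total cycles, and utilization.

cycle 0: W0.I0
cycle 1: W1.I0
cycle 2: W0.I1
cycle 3: idle
cycle 4: idle
cycle 5: idle
cycle 6: idle
cycle 7: idle
cycle 8: idle
cycle 9: W1.I1
cycle 10: W0.I2
cycle 11: W1.I2
cycle 12: idle
cycle 13: idle
cycle 14: idle
cycle 15: idle
cycle 16: idle
cycle 17: idle
cycle 18: idle
cycle 19: W1.I3
cycle 20: W1.I4
cycle 21: W1.I5
cycle 22: W1.I6
cycle 23: W1.I7

Answer: 24 cycles, utilization 11/24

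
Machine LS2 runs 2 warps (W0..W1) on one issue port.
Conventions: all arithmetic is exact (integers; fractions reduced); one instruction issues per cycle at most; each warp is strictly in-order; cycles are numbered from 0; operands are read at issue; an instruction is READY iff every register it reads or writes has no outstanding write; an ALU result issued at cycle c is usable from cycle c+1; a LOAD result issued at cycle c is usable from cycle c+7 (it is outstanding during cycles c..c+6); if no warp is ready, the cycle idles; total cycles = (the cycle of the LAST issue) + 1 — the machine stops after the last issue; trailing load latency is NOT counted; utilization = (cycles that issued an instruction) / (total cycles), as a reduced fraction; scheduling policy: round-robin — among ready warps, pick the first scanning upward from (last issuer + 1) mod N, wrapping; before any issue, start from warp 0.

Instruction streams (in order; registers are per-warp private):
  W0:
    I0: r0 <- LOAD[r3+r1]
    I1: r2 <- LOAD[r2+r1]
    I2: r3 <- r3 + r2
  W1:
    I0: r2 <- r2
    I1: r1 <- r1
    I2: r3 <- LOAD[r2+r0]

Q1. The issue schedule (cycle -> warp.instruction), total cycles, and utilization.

cycle 0: W0.I0
cycle 1: W1.I0
cycle 2: W0.I1
cycle 3: W1.I1
cycle 4: W1.I2
cycle 5: idle
cycle 6: idle
cycle 7: idle
cycle 8: idle
cycle 9: W0.I2

Answer: 10 cycles, utilization 3/5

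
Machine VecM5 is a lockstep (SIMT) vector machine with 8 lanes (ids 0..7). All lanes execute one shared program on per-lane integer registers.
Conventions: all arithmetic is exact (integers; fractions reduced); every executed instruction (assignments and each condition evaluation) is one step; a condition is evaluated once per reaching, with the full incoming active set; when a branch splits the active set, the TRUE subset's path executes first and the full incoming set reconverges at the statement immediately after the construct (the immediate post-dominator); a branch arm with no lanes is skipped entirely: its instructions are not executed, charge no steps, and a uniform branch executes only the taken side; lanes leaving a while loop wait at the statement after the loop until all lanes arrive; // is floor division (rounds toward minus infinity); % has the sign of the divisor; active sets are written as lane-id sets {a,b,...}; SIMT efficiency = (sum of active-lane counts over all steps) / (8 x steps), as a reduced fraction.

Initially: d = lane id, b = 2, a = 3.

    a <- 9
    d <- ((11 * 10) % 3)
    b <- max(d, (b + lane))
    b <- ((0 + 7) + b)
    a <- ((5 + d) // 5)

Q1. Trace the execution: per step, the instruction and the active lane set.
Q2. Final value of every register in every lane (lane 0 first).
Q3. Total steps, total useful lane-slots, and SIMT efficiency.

step 0: a <- 9                       {0,1,2,3,4,5,6,7}
step 1: d <- ((11 * 10) % 3)         {0,1,2,3,4,5,6,7}
step 2: b <- max(d, (b + lane))      {0,1,2,3,4,5,6,7}
step 3: b <- ((0 + 7) + b)           {0,1,2,3,4,5,6,7}
step 4: a <- ((5 + d) // 5)          {0,1,2,3,4,5,6,7}

Answer: 5 steps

d: 2,2,2,2,2,2,2,2
b: 9,10,11,12,13,14,15,16
a: 1,1,1,1,1,1,1,1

steps = 5; useful = 40; efficiency = 40/40 = 1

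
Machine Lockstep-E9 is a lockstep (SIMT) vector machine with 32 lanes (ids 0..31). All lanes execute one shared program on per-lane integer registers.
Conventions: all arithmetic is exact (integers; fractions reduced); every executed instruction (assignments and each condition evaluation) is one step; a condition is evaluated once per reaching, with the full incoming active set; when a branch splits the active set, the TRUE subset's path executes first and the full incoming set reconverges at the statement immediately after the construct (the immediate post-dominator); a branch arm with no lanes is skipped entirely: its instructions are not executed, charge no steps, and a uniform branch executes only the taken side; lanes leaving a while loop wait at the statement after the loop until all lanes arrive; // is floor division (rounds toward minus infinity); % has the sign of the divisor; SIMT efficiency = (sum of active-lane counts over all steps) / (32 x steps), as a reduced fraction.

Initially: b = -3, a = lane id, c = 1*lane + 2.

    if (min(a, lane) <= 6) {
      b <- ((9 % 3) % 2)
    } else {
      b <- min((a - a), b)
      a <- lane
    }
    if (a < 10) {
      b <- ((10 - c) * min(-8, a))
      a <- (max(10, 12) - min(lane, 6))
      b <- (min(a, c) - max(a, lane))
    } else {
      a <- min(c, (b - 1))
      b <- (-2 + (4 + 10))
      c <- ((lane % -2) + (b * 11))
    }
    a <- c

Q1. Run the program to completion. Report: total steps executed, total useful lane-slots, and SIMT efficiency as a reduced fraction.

Answer: 12 steps, 249 useful, 83/128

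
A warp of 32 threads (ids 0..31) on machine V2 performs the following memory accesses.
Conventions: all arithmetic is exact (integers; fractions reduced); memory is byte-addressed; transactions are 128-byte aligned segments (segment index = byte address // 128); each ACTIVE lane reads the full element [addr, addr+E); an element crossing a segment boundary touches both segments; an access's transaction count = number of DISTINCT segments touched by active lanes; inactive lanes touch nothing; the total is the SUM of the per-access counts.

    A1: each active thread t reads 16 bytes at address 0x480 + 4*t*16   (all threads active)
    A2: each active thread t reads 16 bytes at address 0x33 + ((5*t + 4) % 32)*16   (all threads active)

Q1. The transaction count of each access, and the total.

A1: 16 transactions
A2: 5 transactions

Answer: 16,5; total 21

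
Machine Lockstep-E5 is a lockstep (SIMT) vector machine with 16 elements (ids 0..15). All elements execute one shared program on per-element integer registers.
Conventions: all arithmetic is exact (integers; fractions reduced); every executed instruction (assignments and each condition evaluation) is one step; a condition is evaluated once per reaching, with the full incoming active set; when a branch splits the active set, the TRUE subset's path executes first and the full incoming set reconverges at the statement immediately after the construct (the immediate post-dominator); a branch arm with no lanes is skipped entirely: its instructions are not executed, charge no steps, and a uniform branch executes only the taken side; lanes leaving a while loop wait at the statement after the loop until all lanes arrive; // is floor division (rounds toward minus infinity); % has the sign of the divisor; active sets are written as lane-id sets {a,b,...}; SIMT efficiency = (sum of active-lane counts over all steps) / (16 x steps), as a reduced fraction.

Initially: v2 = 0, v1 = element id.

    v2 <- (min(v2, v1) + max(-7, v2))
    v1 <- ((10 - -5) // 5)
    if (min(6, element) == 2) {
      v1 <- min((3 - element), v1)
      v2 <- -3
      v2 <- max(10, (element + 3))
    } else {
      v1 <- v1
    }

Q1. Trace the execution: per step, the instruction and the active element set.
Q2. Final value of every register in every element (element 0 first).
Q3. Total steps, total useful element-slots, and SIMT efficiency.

step 0: v2 <- (min(v2, v1) + max(-7, v2)) {0,1,2,3,4,5,6,7,8,9,10,11,12,13,14,15}
step 1: v1 <- ((10 - -5) // 5)       {0,1,2,3,4,5,6,7,8,9,10,11,12,13,14,15}
step 2: eval (min(6, element) == 2)  {0,1,2,3,4,5,6,7,8,9,10,11,12,13,14,15}
step 3: v1 <- min((3 - element), v1) {2}
step 4: v2 <- -3                     {2}
step 5: v2 <- max(10, (element + 3)) {2}
step 6: v1 <- v1                     {0,1,3,4,5,6,7,8,9,10,11,12,13,14,15}

Answer: 7 steps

v2: 0,0,10,0,0,0,0,0,0,0,0,0,0,0,0,0
v1: 3,3,1,3,3,3,3,3,3,3,3,3,3,3,3,3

steps = 7; useful = 66; efficiency = 66/112 = 33/56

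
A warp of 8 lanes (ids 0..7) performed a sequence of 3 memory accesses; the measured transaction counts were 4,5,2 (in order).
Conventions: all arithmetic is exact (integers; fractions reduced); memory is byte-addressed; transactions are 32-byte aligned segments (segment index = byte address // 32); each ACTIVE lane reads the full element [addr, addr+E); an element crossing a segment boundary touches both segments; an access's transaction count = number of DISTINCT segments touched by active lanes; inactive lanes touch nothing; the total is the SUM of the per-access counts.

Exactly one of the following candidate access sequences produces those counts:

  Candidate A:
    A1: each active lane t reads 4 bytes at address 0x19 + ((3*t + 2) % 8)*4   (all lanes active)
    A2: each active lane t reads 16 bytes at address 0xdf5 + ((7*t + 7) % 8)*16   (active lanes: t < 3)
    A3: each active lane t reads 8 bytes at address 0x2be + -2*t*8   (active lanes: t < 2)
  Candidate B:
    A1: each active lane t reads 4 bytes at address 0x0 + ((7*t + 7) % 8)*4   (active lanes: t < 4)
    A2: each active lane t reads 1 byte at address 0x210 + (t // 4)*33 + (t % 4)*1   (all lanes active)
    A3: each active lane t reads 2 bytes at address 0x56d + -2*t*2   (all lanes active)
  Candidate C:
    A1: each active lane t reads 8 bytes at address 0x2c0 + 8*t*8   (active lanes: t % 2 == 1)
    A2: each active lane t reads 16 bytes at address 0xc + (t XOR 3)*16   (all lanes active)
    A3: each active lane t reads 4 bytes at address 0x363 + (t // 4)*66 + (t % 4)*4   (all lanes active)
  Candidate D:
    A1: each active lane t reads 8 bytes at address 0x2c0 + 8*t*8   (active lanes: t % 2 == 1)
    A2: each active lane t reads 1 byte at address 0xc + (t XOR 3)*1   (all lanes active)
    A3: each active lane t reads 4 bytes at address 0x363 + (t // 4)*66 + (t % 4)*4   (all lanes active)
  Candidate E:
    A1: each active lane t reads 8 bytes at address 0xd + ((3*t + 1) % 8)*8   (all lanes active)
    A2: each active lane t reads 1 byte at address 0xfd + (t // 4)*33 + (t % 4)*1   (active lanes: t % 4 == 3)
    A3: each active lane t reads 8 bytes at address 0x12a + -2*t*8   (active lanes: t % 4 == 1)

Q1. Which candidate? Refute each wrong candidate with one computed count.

A: A1 gives 2 transactions, not 4
B: A1 gives 1 transaction, not 4
D: A2 gives 1 transaction, not 5
E: A1 gives 3 transactions, not 4
C: all counts match (4,5,2)

Answer: C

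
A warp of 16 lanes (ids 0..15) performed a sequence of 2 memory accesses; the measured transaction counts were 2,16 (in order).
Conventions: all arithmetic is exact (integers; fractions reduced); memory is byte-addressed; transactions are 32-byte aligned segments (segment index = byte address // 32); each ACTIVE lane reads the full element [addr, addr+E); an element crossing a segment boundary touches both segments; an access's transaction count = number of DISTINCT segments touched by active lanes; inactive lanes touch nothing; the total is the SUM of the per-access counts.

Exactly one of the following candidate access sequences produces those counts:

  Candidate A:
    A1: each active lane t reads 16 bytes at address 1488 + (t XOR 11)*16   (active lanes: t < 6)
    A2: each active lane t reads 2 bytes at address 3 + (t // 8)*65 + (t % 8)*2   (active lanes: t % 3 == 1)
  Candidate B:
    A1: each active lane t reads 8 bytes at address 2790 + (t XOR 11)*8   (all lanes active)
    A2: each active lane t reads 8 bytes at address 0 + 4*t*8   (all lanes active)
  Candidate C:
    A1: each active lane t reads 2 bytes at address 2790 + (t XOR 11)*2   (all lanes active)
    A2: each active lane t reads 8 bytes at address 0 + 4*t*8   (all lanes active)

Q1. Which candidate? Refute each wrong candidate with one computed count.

A: A1 gives 5 transactions, not 2
B: A1 gives 5 transactions, not 2
C: all counts match (2,16)

Answer: C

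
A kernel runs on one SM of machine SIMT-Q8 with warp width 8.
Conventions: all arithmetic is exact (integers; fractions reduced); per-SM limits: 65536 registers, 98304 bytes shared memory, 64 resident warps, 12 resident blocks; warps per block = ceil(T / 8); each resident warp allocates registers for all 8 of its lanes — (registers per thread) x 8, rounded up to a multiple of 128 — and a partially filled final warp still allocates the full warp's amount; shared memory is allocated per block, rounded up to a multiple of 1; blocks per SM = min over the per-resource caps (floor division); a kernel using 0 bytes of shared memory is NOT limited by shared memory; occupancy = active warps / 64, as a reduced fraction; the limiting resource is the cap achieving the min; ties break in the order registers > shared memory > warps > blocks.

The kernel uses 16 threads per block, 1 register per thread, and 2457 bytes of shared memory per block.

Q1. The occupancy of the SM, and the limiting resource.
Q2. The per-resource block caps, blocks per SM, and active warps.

Answer: occupancy 3/8, limited by blocks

registers: 256 blocks
shared memory: 40 blocks
warps: 32 blocks
blocks: 12 blocks

Answer: 12 blocks, 24 active warps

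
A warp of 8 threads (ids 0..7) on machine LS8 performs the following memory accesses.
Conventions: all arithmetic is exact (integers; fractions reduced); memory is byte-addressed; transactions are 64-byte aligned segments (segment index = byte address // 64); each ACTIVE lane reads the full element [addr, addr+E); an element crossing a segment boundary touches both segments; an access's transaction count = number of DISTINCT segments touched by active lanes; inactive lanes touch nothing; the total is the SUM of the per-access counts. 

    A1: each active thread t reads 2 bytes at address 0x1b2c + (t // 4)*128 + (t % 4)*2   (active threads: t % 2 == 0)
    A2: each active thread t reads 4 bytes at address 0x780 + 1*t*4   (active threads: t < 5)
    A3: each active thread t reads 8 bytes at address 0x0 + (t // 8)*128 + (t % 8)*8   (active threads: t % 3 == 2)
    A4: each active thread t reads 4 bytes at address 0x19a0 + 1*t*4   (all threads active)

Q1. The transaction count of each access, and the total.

A1: 2 transactions
A2: 1 transaction
A3: 1 transaction
A4: 1 transaction

Answer: 2,1,1,1; total 5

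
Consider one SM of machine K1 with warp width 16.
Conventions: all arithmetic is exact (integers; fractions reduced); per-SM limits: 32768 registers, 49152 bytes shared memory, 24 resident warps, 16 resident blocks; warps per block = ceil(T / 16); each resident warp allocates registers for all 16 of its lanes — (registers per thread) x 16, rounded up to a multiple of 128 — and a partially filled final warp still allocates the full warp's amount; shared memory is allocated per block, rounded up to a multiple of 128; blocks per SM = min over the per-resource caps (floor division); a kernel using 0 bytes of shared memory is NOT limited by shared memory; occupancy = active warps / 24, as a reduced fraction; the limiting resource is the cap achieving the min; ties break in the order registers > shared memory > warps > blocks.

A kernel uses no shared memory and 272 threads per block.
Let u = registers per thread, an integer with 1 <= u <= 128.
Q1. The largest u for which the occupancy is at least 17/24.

Answer: u = 120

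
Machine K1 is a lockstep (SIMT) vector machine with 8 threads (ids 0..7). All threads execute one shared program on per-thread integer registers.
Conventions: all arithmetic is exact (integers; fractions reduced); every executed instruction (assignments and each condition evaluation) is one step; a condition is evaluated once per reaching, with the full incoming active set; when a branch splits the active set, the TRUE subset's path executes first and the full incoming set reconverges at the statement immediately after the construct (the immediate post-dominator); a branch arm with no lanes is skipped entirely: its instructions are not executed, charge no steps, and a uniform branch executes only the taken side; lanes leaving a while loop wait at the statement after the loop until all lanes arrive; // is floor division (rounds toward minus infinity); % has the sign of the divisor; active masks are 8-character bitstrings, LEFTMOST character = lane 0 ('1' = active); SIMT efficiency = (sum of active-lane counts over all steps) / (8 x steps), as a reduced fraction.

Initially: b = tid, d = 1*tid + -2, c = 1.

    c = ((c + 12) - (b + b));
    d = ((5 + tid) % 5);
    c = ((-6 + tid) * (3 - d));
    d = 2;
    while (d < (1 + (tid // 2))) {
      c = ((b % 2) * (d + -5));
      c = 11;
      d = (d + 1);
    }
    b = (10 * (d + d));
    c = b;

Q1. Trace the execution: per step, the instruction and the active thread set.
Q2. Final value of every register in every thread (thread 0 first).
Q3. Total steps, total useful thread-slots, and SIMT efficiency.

step 0: c <- ((c + 12) - (b + b))    11111111
step 1: d <- ((5 + tid) % 5)         11111111
step 2: c <- ((-6 + tid) * (3 - d))  11111111
step 3: d <- 2                       11111111
step 4: eval (d < (1 + (tid // 2)))  11111111
step 5: c <- ((b % 2) * (d + -5))    00001111
step 6: c <- 11                      00001111
step 7: d <- (d + 1)                 00001111
step 8: eval (d < (1 + (tid // 2)))  00001111
step 9: c <- ((b % 2) * (d + -5))    00000011
step 10: c <- 11                      00000011
step 11: d <- (d + 1)                 00000011
step 12: eval (d < (1 + (tid // 2)))  00000011
step 13: b <- (10 * (d + d))          11111111
step 14: c <- b                       11111111

Answer: 15 steps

b: 40,40,40,40,60,60,80,80
d: 2,2,2,2,3,3,4,4
c: 40,40,40,40,60,60,80,80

steps = 15; useful = 80; efficiency = 80/120 = 2/3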